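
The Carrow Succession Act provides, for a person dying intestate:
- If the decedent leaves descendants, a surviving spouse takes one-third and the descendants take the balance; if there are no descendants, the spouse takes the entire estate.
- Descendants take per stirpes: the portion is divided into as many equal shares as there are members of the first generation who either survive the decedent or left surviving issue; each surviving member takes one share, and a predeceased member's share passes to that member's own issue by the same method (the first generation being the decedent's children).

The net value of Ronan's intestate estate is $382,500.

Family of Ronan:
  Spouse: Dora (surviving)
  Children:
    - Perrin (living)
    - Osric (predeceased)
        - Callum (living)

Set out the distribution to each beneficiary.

Dora: $127,500; Perrin: $127,500; Callum: $127,500

Dora takes one-third of $382,500 = $127,500. The remaining $255,000 passes to the descendants.
The descendants' portion ($255,000) is divided into 2 shares of $127,500: Perrin takes $127,500; Osric's $127,500 share passes to Osric's issue.
Osric's share ($127,500) passes entirely to Callum.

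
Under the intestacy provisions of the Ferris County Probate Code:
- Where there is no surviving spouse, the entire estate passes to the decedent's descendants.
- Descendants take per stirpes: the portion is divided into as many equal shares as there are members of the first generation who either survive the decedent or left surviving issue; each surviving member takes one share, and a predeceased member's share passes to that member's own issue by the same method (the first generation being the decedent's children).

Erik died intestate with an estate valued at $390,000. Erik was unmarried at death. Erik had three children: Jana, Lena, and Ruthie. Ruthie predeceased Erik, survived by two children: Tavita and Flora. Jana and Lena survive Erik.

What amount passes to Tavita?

Tavita receives $65,000.

The entire $390,000 passes to the descendants.
That amount ($390,000) is divided into 3 shares of $130,000: Jana and Lena each take $130,000; Ruthie's $130,000 share passes to Ruthie's issue.
Ruthie's share ($130,000) is divided into 2 shares of $65,000: Tavita and Flora each take $65,000.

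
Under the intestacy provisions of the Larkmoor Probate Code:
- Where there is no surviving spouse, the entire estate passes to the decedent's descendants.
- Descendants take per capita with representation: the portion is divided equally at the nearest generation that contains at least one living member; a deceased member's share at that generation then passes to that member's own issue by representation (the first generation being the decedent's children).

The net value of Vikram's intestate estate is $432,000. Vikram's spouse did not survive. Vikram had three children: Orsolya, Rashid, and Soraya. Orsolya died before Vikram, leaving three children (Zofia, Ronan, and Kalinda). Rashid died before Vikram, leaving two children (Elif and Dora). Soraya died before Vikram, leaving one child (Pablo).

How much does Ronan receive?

The entire $432,000 passes to the descendants.
No child survives, so the initial division is made at the grandchildren's generation.
That amount ($432,000) is divided into 6 shares of $72,000: Zofia, Ronan, Kalinda, Elif, Dora, and Pablo each take $72,000.

Ronan receives $72,000.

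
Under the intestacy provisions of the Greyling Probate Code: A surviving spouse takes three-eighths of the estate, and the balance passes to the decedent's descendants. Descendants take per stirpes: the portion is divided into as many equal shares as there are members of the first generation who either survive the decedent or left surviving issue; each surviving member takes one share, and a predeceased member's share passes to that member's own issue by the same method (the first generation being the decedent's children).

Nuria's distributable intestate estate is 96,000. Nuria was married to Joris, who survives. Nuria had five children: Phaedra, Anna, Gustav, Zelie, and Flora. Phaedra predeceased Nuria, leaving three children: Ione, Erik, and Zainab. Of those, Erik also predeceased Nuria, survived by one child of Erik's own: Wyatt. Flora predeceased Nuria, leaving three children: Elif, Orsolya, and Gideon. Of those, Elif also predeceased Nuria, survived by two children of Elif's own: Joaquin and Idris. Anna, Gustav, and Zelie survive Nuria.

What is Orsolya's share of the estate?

Orsolya receives 4,000.

Joris takes three-eighths of 96,000 = 36,000. The remaining 60,000 passes to the descendants.
The descendants' portion (60,000) is divided into 5 shares of 12,000: Anna, Gustav, and Zelie each take 12,000; Phaedra's 12,000 share passes to Phaedra's issue; Flora's 12,000 share passes to Flora's issue.
Phaedra's share (12,000) is divided into 3 shares of 4,000: Ione and Zainab each take 4,000; Erik's 4,000 share passes to Erik's issue.
Erik's share (4,000) passes entirely to Wyatt.
Flora's share (12,000) is divided into 3 shares of 4,000: Orsolya and Gideon each take 4,000; Elif's 4,000 share passes to Elif's issue.
Elif's share (4,000) is divided into 2 shares of 2,000: Joaquin and Idris each take 2,000.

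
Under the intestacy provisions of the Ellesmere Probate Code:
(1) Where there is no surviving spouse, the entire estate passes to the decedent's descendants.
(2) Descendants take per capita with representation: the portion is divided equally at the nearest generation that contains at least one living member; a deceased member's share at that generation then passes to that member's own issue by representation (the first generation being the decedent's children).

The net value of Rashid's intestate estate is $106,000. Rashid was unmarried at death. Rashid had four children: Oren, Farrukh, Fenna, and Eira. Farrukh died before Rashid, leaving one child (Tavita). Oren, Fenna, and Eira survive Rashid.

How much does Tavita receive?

Tavita receives $26,500.

The entire $106,000 passes to the descendants.
That amount ($106,000) is divided into 4 shares of $26,500: Oren, Fenna, and Eira each take $26,500; Farrukh's $26,500 share passes to Farrukh's issue.
Farrukh's share ($26,500) passes entirely to Tavita.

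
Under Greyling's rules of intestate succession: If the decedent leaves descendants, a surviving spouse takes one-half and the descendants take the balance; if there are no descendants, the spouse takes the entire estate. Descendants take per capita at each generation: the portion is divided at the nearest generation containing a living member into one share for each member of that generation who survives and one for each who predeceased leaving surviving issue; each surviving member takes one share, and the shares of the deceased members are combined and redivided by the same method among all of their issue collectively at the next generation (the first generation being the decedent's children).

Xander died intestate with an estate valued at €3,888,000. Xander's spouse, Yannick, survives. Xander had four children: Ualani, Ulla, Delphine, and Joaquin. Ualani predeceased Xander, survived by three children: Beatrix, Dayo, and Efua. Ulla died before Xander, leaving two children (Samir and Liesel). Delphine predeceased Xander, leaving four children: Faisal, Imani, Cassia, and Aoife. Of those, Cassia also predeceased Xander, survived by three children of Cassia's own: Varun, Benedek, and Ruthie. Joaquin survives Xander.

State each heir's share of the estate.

Yannick: €1,944,000; Beatrix: €162,000; Dayo: €162,000; Efua: €162,000; Samir: €162,000; Liesel: €162,000; Faisal: €162,000; Imani: €162,000; Varun: €54,000; Benedek: €54,000; Ruthie: €54,000; Aoife: €162,000; Joaquin: €486,000

Yannick takes one-half of €3,888,000 = €1,944,000. The remaining €1,944,000 passes to the descendants.
The descendants' portion (€1,944,000) is divided at the children's generation into 4 shares of €486,000. Joaquin takes €486,000. The 3 shares of the deceased (Ualani, Ulla, and Delphine) are combined into a pool of €1,458,000.
That pool (€1,458,000) is divided at the grandchildren's generation into 9 shares of €162,000. Beatrix, Dayo, Efua, Samir, Liesel, Faisal, Imani, and Aoife each take €162,000. The remaining share for the deceased Cassia (€162,000) is carried to the next generation.
That pool (€162,000) is divided at the great-grandchildren's generation equally among Varun, Benedek, and Ruthie: €54,000 each.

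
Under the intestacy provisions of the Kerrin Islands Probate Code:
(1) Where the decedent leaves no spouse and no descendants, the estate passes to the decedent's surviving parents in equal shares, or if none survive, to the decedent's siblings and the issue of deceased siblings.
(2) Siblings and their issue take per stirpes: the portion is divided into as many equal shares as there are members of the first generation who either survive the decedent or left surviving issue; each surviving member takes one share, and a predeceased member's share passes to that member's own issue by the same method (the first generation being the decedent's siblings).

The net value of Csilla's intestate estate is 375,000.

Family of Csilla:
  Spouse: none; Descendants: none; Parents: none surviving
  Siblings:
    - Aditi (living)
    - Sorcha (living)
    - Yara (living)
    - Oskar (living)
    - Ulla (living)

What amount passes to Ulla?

Ulla receives 75,000.

The entire 375,000 passes to the siblings and their issue.
That amount (375,000) is divided into 5 shares of 75,000: Aditi, Sorcha, Yara, Oskar, and Ulla each take 75,000.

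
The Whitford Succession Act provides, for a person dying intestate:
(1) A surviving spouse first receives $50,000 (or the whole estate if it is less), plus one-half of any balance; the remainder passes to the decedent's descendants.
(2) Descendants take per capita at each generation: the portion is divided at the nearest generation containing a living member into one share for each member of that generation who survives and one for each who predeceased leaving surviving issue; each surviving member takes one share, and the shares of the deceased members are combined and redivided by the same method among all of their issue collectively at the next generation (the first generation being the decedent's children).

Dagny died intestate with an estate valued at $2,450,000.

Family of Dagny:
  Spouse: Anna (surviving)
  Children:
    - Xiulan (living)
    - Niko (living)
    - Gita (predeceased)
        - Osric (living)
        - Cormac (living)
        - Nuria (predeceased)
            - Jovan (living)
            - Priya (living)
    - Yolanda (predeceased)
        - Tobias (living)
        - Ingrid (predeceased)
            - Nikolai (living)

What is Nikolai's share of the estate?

Anna first takes $50,000, leaving a balance of $2,400,000. Anna then takes one-half of the balance ($1,200,000), for a total of $1,250,000. The remaining $1,200,000 passes to the descendants.
The descendants' portion ($1,200,000) is divided at the children's generation into 4 shares of $300,000. Xiulan and Niko each take $300,000. The 2 shares of the deceased (Gita and Yolanda) are combined into a pool of $600,000.
That pool ($600,000) is divided at the grandchildren's generation into 5 shares of $120,000. Osric, Cormac, and Tobias each take $120,000. The 2 shares of the deceased (Nuria and Ingrid) are combined into a pool of $240,000.
That pool ($240,000) is divided at the great-grandchildren's generation equally among Jovan, Priya, and Nikolai: $80,000 each.

Nikolai receives $80,000.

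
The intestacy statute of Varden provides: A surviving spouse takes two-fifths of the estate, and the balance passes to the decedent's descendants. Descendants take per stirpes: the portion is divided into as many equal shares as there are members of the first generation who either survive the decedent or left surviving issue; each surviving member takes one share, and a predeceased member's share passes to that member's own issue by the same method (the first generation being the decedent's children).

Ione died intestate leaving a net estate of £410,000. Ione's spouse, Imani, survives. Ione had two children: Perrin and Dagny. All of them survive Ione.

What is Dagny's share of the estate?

Dagny receives £123,000.

Imani takes two-fifths of £410,000 = £164,000. The remaining £246,000 passes to the descendants.
The descendants' portion (£246,000) is divided into 2 shares of £123,000: Perrin and Dagny each take £123,000.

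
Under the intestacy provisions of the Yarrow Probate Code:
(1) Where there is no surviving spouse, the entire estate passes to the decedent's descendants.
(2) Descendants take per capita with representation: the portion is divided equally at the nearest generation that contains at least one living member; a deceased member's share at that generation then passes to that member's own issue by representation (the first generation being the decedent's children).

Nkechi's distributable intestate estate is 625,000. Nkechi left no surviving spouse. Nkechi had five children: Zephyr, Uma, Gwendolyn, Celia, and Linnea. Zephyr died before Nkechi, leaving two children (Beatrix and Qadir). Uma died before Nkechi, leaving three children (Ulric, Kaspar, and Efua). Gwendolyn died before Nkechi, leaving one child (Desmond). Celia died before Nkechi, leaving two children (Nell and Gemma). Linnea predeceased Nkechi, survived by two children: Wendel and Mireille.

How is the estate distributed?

The entire 625,000 passes to the descendants.
No child survives, so the initial division is made at the grandchildren's generation.
That amount (625,000) is divided into 10 shares of 62,500: Beatrix, Qadir, Ulric, Kaspar, Efua, Desmond, Nell, Gemma, Wendel, and Mireille each take 62,500.

Beatrix: 62,500; Qadir: 62,500; Ulric: 62,500; Kaspar: 62,500; Efua: 62,500; Desmond: 62,500; Nell: 62,500; Gemma: 62,500; Wendel: 62,500; Mireille: 62,500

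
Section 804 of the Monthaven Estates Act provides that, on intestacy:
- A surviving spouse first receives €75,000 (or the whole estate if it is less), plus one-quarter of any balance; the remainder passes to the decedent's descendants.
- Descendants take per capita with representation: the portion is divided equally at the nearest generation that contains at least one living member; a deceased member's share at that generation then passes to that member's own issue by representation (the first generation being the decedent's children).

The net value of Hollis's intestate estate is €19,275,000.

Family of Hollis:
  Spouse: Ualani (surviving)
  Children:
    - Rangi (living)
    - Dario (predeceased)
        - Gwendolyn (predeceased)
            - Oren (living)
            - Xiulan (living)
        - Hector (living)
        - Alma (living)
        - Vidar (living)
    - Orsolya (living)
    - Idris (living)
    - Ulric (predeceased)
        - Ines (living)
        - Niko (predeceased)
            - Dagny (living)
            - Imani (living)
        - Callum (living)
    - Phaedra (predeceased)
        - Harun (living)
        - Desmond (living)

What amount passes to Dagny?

Ualani first takes €75,000, leaving a balance of €19,200,000. Ualani then takes one-quarter of the balance (€4,800,000), for a total of €4,875,000. The remaining €14,400,000 passes to the descendants.
The descendants' portion (€14,400,000) is divided into 6 shares of €2,400,000: Rangi, Orsolya, and Idris each take €2,400,000; Dario's €2,400,000 share passes to Dario's issue; Ulric's €2,400,000 share passes to Ulric's issue; Phaedra's €2,400,000 share passes to Phaedra's issue.
Dario's share (€2,400,000) is divided into 4 shares of €600,000: Hector, Alma, and Vidar each take €600,000; Gwendolyn's €600,000 share passes to Gwendolyn's issue.
Gwendolyn's share (€600,000) is divided into 2 shares of €300,000: Oren and Xiulan each take €300,000.
Ulric's share (€2,400,000) is divided into 3 shares of €800,000: Ines and Callum each take €800,000; Niko's €800,000 share passes to Niko's issue.
Niko's share (€800,000) is divided into 2 shares of €400,000: Dagny and Imani each take €400,000.
Phaedra's share (€2,400,000) is divided into 2 shares of €1,200,000: Harun and Desmond each take €1,200,000.

Dagny receives €400,000.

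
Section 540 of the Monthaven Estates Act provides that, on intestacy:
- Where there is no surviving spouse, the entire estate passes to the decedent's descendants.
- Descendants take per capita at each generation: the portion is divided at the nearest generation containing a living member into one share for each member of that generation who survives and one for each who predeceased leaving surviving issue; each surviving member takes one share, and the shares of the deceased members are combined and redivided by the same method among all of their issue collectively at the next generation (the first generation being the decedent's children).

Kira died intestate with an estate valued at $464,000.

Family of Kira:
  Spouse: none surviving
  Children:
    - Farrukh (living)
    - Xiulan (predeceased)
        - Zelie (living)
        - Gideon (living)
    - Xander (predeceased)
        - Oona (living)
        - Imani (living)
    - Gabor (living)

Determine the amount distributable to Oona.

Oona receives $58,000.

The entire $464,000 passes to the descendants.
That amount ($464,000) is divided at the children's generation into 4 shares of $116,000. Farrukh and Gabor each take $116,000. The 2 shares of the deceased (Xiulan and Xander) are combined into a pool of $232,000.
That pool ($232,000) is divided at the grandchildren's generation equally among Zelie, Gideon, Oona, and Imani: $58,000 each.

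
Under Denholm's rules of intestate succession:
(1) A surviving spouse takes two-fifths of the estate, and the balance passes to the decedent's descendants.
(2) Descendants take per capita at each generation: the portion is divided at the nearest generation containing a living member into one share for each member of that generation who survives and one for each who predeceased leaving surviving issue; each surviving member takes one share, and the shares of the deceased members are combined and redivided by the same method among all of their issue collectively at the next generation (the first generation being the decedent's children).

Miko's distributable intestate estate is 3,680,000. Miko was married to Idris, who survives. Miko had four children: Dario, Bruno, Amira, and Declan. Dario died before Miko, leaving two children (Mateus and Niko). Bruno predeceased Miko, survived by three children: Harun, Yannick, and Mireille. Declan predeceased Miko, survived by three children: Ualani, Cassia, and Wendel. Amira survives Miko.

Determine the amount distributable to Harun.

Harun receives 207,000.

Idris takes two-fifths of 3,680,000 = 1,472,000. The remaining 2,208,000 passes to the descendants.
The descendants' portion (2,208,000) is divided at the children's generation into 4 shares of 552,000. Amira takes 552,000. The 3 shares of the deceased (Dario, Bruno, and Declan) are combined into a pool of 1,656,000.
That pool (1,656,000) is divided at the grandchildren's generation equally among Mateus, Niko, Harun, Yannick, Mireille, Ualani, Cassia, and Wendel: 207,000 each.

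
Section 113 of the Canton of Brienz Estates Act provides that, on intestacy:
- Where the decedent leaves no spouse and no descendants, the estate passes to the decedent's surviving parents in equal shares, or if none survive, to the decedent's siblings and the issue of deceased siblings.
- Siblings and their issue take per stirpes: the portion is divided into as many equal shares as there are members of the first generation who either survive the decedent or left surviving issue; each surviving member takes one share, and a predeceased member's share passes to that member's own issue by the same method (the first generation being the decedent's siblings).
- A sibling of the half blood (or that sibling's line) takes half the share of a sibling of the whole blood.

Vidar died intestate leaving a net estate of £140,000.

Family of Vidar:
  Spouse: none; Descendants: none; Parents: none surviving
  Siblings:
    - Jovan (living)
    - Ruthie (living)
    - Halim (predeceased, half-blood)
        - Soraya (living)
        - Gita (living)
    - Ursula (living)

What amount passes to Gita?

Gita receives £10,000.

The entire £140,000 passes to the siblings and their issue.
Counting each half-blood sibling's line as half a unit, there are 7/2 units in £140,000, so one unit is £40,000. Whole-blood lines (Jovan, Ruthie, and Ursula) take £40,000 each; half-blood lines (Halim) take £20,000 each.
Halim's share (£20,000) is divided into 2 shares of £10,000: Soraya and Gita each take £10,000.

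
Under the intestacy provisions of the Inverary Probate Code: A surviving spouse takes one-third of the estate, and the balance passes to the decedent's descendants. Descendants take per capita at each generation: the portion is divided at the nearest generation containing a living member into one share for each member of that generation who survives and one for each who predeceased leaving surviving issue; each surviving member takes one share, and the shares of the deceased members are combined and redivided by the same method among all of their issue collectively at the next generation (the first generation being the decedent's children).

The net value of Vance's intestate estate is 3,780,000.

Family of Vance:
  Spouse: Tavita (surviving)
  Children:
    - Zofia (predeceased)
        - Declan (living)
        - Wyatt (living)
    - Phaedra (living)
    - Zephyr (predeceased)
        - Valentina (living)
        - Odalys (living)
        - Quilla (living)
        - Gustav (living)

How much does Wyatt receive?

Tavita takes one-third of 3,780,000 = 1,260,000. The remaining 2,520,000 passes to the descendants.
The descendants' portion (2,520,000) is divided at the children's generation into 3 shares of 840,000. Phaedra takes 840,000. The 2 shares of the deceased (Zofia and Zephyr) are combined into a pool of 1,680,000.
That pool (1,680,000) is divided at the grandchildren's generation equally among Declan, Wyatt, Valentina, Odalys, Quilla, and Gustav: 280,000 each.

Wyatt receives 280,000.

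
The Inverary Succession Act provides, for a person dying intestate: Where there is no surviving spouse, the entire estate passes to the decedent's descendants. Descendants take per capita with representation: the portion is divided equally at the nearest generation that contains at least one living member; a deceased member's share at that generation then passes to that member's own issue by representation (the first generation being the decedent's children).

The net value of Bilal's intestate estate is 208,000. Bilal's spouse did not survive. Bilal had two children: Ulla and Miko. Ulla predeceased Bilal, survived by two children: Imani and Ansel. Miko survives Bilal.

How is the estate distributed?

The entire 208,000 passes to the descendants.
That amount (208,000) is divided into 2 shares of 104,000: Miko takes 104,000; Ulla's 104,000 share passes to Ulla's issue.
Ulla's share (104,000) is divided into 2 shares of 52,000: Imani and Ansel each take 52,000.

Imani: 52,000; Ansel: 52,000; Miko: 104,000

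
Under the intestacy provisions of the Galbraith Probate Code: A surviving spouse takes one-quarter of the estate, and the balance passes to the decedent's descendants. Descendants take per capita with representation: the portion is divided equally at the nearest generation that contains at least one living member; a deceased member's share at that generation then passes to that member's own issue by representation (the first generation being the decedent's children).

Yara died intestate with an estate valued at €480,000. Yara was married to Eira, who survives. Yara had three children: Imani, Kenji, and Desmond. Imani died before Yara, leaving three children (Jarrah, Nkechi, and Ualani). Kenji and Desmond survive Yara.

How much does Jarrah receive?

Jarrah receives €40,000.

Eira takes one-quarter of €480,000 = €120,000. The remaining €360,000 passes to the descendants.
The descendants' portion (€360,000) is divided into 3 shares of €120,000: Kenji and Desmond each take €120,000; Imani's €120,000 share passes to Imani's issue.
Imani's share (€120,000) is divided into 3 shares of €40,000: Jarrah, Nkechi, and Ualani each take €40,000.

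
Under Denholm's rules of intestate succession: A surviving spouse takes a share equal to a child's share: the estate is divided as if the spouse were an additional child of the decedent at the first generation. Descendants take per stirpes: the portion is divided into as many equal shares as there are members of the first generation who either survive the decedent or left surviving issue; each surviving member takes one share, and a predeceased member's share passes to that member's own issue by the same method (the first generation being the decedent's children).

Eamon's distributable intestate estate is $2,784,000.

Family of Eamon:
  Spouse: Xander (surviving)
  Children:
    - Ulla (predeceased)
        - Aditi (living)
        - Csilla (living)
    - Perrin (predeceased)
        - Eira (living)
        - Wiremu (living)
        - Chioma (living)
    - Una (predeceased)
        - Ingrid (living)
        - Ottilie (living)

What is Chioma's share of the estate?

The spouse counts as an additional share at the children's level, so there are 4 primary shares of $696,000. Xander takes one such share ($696,000).
The children's combined portion ($2,088,000) is divided into 3 shares of $696,000: Ulla's $696,000 share passes to Ulla's issue; Perrin's $696,000 share passes to Perrin's issue; Una's $696,000 share passes to Una's issue.
Ulla's share ($696,000) is divided into 2 shares of $348,000: Aditi and Csilla each take $348,000.
Perrin's share ($696,000) is divided into 3 shares of $232,000: Eira, Wiremu, and Chioma each take $232,000.
Una's share ($696,000) is divided into 2 shares of $348,000: Ingrid and Ottilie each take $348,000.

Chioma receives $232,000.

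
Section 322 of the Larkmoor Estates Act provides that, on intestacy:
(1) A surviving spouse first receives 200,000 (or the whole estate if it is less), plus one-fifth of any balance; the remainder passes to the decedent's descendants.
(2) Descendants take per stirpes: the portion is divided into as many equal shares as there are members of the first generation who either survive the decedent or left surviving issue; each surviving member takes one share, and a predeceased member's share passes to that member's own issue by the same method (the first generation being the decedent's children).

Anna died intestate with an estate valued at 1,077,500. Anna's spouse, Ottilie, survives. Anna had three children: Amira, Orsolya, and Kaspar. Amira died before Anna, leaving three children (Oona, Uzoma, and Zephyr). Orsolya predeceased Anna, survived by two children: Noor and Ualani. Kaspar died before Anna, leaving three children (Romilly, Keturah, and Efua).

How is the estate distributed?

Ottilie: 375,500; Oona: 78,000; Uzoma: 78,000; Zephyr: 78,000; Noor: 117,000; Ualani: 117,000; Romilly: 78,000; Keturah: 78,000; Efua: 78,000

Ottilie first takes 200,000, leaving a balance of 877,500. Ottilie then takes one-fifth of the balance (175,500), for a total of 375,500. The remaining 702,000 passes to the descendants.
The descendants' portion (702,000) is divided into 3 shares of 234,000: Amira's 234,000 share passes to Amira's issue; Orsolya's 234,000 share passes to Orsolya's issue; Kaspar's 234,000 share passes to Kaspar's issue.
Amira's share (234,000) is divided into 3 shares of 78,000: Oona, Uzoma, and Zephyr each take 78,000.
Orsolya's share (234,000) is divided into 2 shares of 117,000: Noor and Ualani each take 117,000.
Kaspar's share (234,000) is divided into 3 shares of 78,000: Romilly, Keturah, and Efua each take 78,000.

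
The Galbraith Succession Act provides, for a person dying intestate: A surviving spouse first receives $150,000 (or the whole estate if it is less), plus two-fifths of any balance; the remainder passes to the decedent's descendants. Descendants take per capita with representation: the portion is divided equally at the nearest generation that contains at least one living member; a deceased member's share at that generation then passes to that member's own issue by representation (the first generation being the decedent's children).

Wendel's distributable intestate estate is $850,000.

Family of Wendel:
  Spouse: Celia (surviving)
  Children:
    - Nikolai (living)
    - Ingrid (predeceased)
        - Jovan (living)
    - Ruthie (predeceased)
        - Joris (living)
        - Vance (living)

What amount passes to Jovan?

Jovan receives $140,000.

Celia first takes $150,000, leaving a balance of $700,000. Celia then takes two-fifths of the balance ($280,000), for a total of $430,000. The remaining $420,000 passes to the descendants.
The descendants' portion ($420,000) is divided into 3 shares of $140,000: Nikolai takes $140,000; Ingrid's $140,000 share passes to Ingrid's issue; Ruthie's $140,000 share passes to Ruthie's issue.
Ingrid's share ($140,000) passes entirely to Jovan.
Ruthie's share ($140,000) is divided into 2 shares of $70,000: Joris and Vance each take $70,000.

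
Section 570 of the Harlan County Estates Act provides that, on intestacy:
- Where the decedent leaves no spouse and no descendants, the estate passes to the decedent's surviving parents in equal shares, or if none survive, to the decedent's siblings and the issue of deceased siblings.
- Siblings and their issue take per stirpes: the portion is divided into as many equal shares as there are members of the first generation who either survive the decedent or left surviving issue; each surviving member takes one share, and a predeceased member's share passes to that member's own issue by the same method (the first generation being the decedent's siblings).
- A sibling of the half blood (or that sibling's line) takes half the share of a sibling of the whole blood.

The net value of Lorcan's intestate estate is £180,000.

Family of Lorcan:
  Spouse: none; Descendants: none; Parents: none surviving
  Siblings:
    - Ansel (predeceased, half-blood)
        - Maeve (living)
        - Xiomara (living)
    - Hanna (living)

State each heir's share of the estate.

Maeve: £30,000; Xiomara: £30,000; Hanna: £120,000

The entire £180,000 passes to the siblings and their issue.
Counting each half-blood sibling's line as half a unit, there are 3/2 units in £180,000, so one unit is £120,000. Whole-blood lines (Hanna) take £120,000 each; half-blood lines (Ansel) take £60,000 each.
Ansel's share (£60,000) is divided into 2 shares of £30,000: Maeve and Xiomara each take £30,000.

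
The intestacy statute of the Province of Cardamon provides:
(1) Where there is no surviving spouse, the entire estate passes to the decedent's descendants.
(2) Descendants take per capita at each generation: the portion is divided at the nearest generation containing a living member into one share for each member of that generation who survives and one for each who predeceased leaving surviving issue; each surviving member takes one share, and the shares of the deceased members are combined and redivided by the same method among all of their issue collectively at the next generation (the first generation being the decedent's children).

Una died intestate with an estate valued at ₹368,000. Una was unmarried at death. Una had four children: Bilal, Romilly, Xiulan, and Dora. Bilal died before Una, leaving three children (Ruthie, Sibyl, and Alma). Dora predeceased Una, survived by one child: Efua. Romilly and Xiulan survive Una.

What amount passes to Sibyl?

Sibyl receives ₹46,000.

The entire ₹368,000 passes to the descendants.
That amount (₹368,000) is divided at the children's generation into 4 shares of ₹92,000. Romilly and Xiulan each take ₹92,000. The 2 shares of the deceased (Bilal and Dora) are combined into a pool of ₹184,000.
That pool (₹184,000) is divided at the grandchildren's generation equally among Ruthie, Sibyl, Alma, and Efua: ₹46,000 each.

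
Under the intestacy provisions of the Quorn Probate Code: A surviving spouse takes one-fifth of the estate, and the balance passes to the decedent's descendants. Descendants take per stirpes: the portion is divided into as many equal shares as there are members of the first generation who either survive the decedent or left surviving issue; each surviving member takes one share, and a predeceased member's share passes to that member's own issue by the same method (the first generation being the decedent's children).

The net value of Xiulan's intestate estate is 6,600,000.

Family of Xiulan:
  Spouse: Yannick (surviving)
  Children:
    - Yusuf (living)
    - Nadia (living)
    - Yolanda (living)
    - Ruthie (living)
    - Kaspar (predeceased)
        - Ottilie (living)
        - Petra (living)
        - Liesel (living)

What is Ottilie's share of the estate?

Ottilie receives 352,000.

Yannick takes one-fifth of 6,600,000 = 1,320,000. The remaining 5,280,000 passes to the descendants.
The descendants' portion (5,280,000) is divided into 5 shares of 1,056,000: Yusuf, Nadia, Yolanda, and Ruthie each take 1,056,000; Kaspar's 1,056,000 share passes to Kaspar's issue.
Kaspar's share (1,056,000) is divided into 3 shares of 352,000: Ottilie, Petra, and Liesel each take 352,000.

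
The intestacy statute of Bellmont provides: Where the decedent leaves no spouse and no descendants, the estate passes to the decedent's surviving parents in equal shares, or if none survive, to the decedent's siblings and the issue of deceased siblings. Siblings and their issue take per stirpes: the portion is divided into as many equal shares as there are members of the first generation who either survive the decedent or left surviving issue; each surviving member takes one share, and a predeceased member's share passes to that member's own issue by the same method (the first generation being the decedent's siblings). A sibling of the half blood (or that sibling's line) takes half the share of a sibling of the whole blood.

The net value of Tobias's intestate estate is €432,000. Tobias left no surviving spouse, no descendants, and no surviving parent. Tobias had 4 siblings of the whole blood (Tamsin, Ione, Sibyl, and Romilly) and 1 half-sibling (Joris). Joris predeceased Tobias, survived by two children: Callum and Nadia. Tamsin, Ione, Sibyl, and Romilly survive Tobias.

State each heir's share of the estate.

Tamsin: €96,000; Ione: €96,000; Callum: €24,000; Nadia: €24,000; Sibyl: €96,000; Romilly: €96,000

The entire €432,000 passes to the siblings and their issue.
Counting each half-blood sibling's line as half a unit, there are 9/2 units in €432,000, so one unit is €96,000. Whole-blood lines (Tamsin, Ione, Sibyl, and Romilly) take €96,000 each; half-blood lines (Joris) take €48,000 each.
Joris's share (€48,000) is divided into 2 shares of €24,000: Callum and Nadia each take €24,000.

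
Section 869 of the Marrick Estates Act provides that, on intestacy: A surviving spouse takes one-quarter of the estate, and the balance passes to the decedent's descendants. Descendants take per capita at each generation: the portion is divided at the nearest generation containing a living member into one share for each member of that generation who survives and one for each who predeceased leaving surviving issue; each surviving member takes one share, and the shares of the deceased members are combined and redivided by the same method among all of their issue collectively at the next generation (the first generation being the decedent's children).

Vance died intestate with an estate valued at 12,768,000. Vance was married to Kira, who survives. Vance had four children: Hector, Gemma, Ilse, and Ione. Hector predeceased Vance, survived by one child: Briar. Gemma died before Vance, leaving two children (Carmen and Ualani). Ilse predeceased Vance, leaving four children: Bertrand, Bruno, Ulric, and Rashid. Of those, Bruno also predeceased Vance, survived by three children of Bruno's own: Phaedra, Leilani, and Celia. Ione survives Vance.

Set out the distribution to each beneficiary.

Kira takes one-quarter of 12,768,000 = 3,192,000. The remaining 9,576,000 passes to the descendants.
The descendants' portion (9,576,000) is divided at the children's generation into 4 shares of 2,394,000. Ione takes 2,394,000. The 3 shares of the deceased (Hector, Gemma, and Ilse) are combined into a pool of 7,182,000.
That pool (7,182,000) is divided at the grandchildren's generation into 7 shares of 1,026,000. Briar, Carmen, Ualani, Bertrand, Ulric, and Rashid each take 1,026,000. The remaining share for the deceased Bruno (1,026,000) is carried to the next generation.
That pool (1,026,000) is divided at the great-grandchildren's generation equally among Phaedra, Leilani, and Celia: 342,000 each.

Kira: 3,192,000; Briar: 1,026,000; Carmen: 1,026,000; Ualani: 1,026,000; Bertrand: 1,026,000; Phaedra: 342,000; Leilani: 342,000; Celia: 342,000; Ulric: 1,026,000; Rashid: 1,026,000; Ione: 2,394,000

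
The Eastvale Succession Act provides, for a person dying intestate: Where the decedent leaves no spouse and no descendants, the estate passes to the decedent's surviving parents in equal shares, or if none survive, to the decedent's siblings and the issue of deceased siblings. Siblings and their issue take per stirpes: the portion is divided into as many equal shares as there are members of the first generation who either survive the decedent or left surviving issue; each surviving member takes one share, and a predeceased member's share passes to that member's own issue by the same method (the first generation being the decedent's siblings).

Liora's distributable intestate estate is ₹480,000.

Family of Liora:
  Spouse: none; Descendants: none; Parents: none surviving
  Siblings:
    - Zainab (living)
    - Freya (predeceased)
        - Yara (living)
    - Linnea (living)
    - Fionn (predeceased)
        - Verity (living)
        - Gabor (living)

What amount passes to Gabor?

Gabor receives ₹60,000.

The entire ₹480,000 passes to the siblings and their issue.
That amount (₹480,000) is divided into 4 shares of ₹120,000: Zainab and Linnea each take ₹120,000; Freya's ₹120,000 share passes to Freya's issue; Fionn's ₹120,000 share passes to Fionn's issue.
Freya's share (₹120,000) passes entirely to Yara.
Fionn's share (₹120,000) is divided into 2 shares of ₹60,000: Verity and Gabor each take ₹60,000.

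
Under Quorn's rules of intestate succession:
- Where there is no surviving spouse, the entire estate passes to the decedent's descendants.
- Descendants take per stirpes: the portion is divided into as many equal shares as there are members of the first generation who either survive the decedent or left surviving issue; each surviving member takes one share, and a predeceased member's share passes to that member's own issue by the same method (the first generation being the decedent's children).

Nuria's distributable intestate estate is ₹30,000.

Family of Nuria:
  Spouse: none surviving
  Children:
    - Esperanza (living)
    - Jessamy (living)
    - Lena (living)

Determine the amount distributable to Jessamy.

Jessamy receives ₹10,000.

The entire ₹30,000 passes to the descendants.
That amount (₹30,000) is divided into 3 shares of ₹10,000: Esperanza, Jessamy, and Lena each take ₹10,000.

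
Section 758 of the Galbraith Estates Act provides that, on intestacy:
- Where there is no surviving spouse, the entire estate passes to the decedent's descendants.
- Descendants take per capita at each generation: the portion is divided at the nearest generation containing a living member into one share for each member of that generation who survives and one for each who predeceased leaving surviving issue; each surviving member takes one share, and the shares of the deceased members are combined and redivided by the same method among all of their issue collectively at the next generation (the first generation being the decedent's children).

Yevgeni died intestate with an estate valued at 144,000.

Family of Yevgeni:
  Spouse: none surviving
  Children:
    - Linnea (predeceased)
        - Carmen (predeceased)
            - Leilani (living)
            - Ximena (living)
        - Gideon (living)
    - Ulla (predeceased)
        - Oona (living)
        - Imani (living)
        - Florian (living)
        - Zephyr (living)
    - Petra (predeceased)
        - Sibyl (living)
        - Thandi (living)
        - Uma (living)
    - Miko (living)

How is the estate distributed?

Leilani: 6,000; Ximena: 6,000; Gideon: 12,000; Oona: 12,000; Imani: 12,000; Florian: 12,000; Zephyr: 12,000; Sibyl: 12,000; Thandi: 12,000; Uma: 12,000; Miko: 36,000

The entire 144,000 passes to the descendants.
That amount (144,000) is divided at the children's generation into 4 shares of 36,000. Miko takes 36,000. The 3 shares of the deceased (Linnea, Ulla, and Petra) are combined into a pool of 108,000.
That pool (108,000) is divided at the grandchildren's generation into 9 shares of 12,000. Gideon, Oona, Imani, Florian, Zephyr, Sibyl, Thandi, and Uma each take 12,000. The remaining share for the deceased Carmen (12,000) is carried to the next generation.
That pool (12,000) is divided at the great-grandchildren's generation equally among Leilani and Ximena: 6,000 each.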